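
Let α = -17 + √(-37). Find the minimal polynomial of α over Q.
m_α(x) = x^2 + 34x + 326

From α + 17 = √(-37), squaring gives (α + 17)^2 = -37, i.e. α^2 + 34α + 289 = -37, so α^2 + 34α + 326 = 0. The discriminant of x^2 + 34x + 326 is (34)^2 - 4·(326) = 1156 - 1304 = -148, and 4·(-37) is not a perfect square in Q since -37 is squarefree and ≠ 1. Hence x^2 + 34x + 326 is irreducible over Q and is the minimal polynomial of α.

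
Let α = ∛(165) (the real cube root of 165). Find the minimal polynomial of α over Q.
m_α(x) = x^3 - 165

α satisfies α^3 = 165, so x^3 - 165 annihilates α. By the rational root test, a rational root p/q (in lowest terms) of x^3 - 165 would satisfy p^3 = 165 q^3, forcing q = 1 and p^3 = 165; but 165 is not a perfect cube, contradiction. A monic cubic over Q with no rational root is irreducible (any nontrivial factorization would include a linear factor). Hence x^3 - 165 is the minimal polynomial of α, and in particular [Q(α):Q] = 3.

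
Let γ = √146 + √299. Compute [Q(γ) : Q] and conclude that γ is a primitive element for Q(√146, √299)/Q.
[Q(γ) : Q] = 4 (equivalently, Q(γ) = Q(√146, √299))

Obviously Q(γ) ⊆ Q(√146, √299), and [Q(√146, √299):Q] = 4 (since 146, 299 are distinct squarefree integers > 1 with 43654 not a perfect square). To show equality we compute the minimal polynomial of γ. From γ = √146 + √299: γ^2 = 146 + 2√(43654) + 299 = 445 + 2√(43654), so γ^2 - 445 = 2√(43654); squaring, (γ^2 - 445)^2 = 4·43654, i.e. γ^4 - 890γ^2 + 198025 - 174616 = 0, i.e. γ^4 - 890γ^2 + 23409 = 0. So γ is a root of x^4 - 890x^2 + 23409. This polynomial is irreducible over Q: it has no rational root (each ±√146 ± √299 is irrational), and any factorization into two quadratics over Q would force √(43654) ∈ Q (pairing opposite roots) or √146, √299 ∈ Q (other pairings), all impossible. Hence [Q(γ):Q] = 4 = [Q(√146, √299):Q], so Q(γ) = Q(√146, √299).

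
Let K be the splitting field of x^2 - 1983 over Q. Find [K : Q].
[K : Q] = 2

f(x) = x^2 - 1983 factors as (x - √1983)(x + √1983). The splitting field is K = Q(√1983). Since 1983 is squarefree and > 1, it is not a perfect square, so x^2 - 1983 is irreducible over Q and [Q(√1983) : Q] = 2. Hence [K : Q] = 2.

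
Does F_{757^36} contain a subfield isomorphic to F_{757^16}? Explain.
No: F_{757^16} is not a subfield of F_{757^36}

F_{p^m} embeds in F_{p^n} iff m | n. Here 16 ∤ 36 (since 36 = 2·16 + 4 with remainder 4 ≠ 0), so F_{757^16} is not a subfield of F_{757^36}. Equivalently: if it were, the tower law would give 16 = [F_{757^16}:F_757] dividing [F_{757^36}:F_757] = 36, contradiction.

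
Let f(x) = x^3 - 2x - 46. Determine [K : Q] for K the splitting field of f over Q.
[K : Q] = 6

By the rational root test, any rational root of the monic integer polynomial f(x) = x^3 - 2x - 46 must be an integer dividing the constant term -46, i.e. one of ±{1, 2, 23, 46}. Evaluating: f(1) = -47, f(-1) = -45, f(2) = -42, f(-2) = -50, f(23) = 12075, f(-23) = -12167, f(46) = 97198, f(-46) = -97290; none is 0, so f has no rational root and is therefore irreducible over Q (a cubic with no linear factor over a field is irreducible). For an irreducible cubic, the Galois group is A_3 or S_3 according as the discriminant disc(f) = -4a^3 - 27b^2 = -4·(-2)^3 - 27·(-46)^2 = -57100 is or is not a square in Q. Here disc(f) = -57100 is not a perfect square in Q, so the Galois group of f over Q is not contained in A_3 and must be all of S_3. The splitting field has degree |S_3| = 6 over Q, so [K : Q] = 6.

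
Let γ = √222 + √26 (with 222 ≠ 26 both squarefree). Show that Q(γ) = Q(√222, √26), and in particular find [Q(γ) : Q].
[Q(γ) : Q] = 4 (equivalently, Q(γ) = Q(√222, √26))

Obviously Q(γ) ⊆ Q(√222, √26), and [Q(√222, √26):Q] = 4 (since 222, 26 are distinct squarefree integers > 1 with 5772 not a perfect square). To show equality we compute the minimal polynomial of γ. From γ = √222 + √26: γ^2 = 222 + 2√(5772) + 26 = 248 + 2√(5772), so γ^2 - 248 = 2√(5772); squaring, (γ^2 - 248)^2 = 4·5772, i.e. γ^4 - 496γ^2 + 61504 - 23088 = 0, i.e. γ^4 - 496γ^2 + 38416 = 0. So γ is a root of x^4 - 496x^2 + 38416. This polynomial is irreducible over Q: it has no rational root (each ±√222 ± √26 is irrational), and any factorization into two quadratics over Q would force √(5772) ∈ Q (pairing opposite roots) or √222, √26 ∈ Q (other pairings), all impossible. Hence [Q(γ):Q] = 4 = [Q(√222, √26):Q], so Q(γ) = Q(√222, √26).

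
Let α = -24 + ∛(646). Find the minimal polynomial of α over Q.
m_α(x) = x^3 + 72x^2 + 1728x + 13178

Set β = α + 24 = ∛(646), so β^3 = 646. Then (α + 24)^3 - 646 = 0, i.e. α is a root of g(x) = (x + 24)^3 - 646 = x^3 + 72x^2 + 1728x + 13178. Since g(x) = h(x + 24) where h(x) = x^3 - 646, and h is irreducible over Q (because 646 is not a perfect cube, so h has no rational root, and a monic cubic with no rational root is irreducible), g is also irreducible (irreducibility is preserved under the substitution x → x + 24). Hence m_α(x) = x^3 + 72x^2 + 1728x + 13178.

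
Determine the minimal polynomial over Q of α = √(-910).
m_α(x) = x^2 + 910

α satisfies α^2 + 910 = 0, so x^2 + 910 annihilates α. Since d = -910 is squarefree and ≠ 1, it is not a perfect square in Q, so x^2 + 910 has no rational root and is therefore irreducible over Q (a degree-2 polynomial over a field is irreducible iff it has no root). Hence m_α(x) = x^2 + 910.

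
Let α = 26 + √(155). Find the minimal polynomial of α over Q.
m_α(x) = x^2 - 52x + 521

From α - 26 = √(155), squaring gives (α - 26)^2 = 155, i.e. α^2 - 52α + 676 = 155, so α^2 - 52α + 521 = 0. The discriminant of x^2 - 52x + 521 is (-52)^2 - 4·(521) = 2704 - 2084 = 620, and 4·(155) is not a perfect square in Q since 155 is squarefree and ≠ 1. Hence x^2 - 52x + 521 is irreducible over Q and is the minimal polynomial of α.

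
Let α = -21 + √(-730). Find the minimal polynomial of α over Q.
m_α(x) = x^2 + 42x + 1171

From α + 21 = √(-730), squaring gives (α + 21)^2 = -730, i.e. α^2 + 42α + 441 = -730, so α^2 + 42α + 1171 = 0. The discriminant of x^2 + 42x + 1171 is (42)^2 - 4·(1171) = 1764 - 4684 = -2920, and 4·(-730) is not a perfect square in Q since -730 is squarefree and ≠ 1. Hence x^2 + 42x + 1171 is irreducible over Q and is the minimal polynomial of α.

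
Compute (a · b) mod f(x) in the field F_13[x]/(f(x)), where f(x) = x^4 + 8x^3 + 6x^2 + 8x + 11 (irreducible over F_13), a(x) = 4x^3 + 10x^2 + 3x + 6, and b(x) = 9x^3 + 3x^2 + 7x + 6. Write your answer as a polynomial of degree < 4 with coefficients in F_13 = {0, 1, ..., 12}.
a · b ≡ 9x^3 + 4x^2 + 12x + 7 (mod f(x))

Multiply in F_13[x]: a(x)·b(x) = (4x^3 + 10x^2 + 3x + 6)·(9x^3 + 3x^2 + 7x + 6) = 10x^6 + 11x^5 + 7x^4 + x^3 + 8x^2 + 8x + 10. This has degree ≥ 4, so divide by f(x) over F_13: 10x^6 + 11x^5 + 7x^4 + x^3 + 8x^2 + 8x + 10 = (10x^2 + 9x + 5)·(x^4 + 8x^3 + 6x^2 + 8x + 11) + (9x^3 + 4x^2 + 12x + 7). Hence a·b ≡ 9x^3 + 4x^2 + 12x + 7 (mod f). (F_13[x]/(f) is a field with 13^4 = 28561 elements since f is irreducible of degree 4.)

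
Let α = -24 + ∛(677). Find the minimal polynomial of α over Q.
m_α(x) = x^3 + 72x^2 + 1728x + 13147

Set β = α + 24 = ∛(677), so β^3 = 677. Then (α + 24)^3 - 677 = 0, i.e. α is a root of g(x) = (x + 24)^3 - 677 = x^3 + 72x^2 + 1728x + 13147. Since g(x) = h(x + 24) where h(x) = x^3 - 677, and h is irreducible over Q (because 677 is not a perfect cube, so h has no rational root, and a monic cubic with no rational root is irreducible), g is also irreducible (irreducibility is preserved under the substitution x → x + 24). Hence m_α(x) = x^3 + 72x^2 + 1728x + 13147.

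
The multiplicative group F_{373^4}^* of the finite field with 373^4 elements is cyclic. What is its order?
|F_{373^4}^*| = 19356878640

F_{373^4} has 373^4 = 19356878641 elements; its multiplicative group consists of all nonzero elements, so |F_{373^4}^*| = 19356878641 - 1 = 19356878640. (It is cyclic since any finite subgroup of the multiplicative group of a field is cyclic.)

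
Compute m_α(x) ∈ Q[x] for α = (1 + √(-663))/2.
m_α(x) = x^2 - x + 166

From 2α - 1 = √(-663), squaring gives (2α - 1)^2 = -663, i.e. 4α^2 - 4α + 1 = -663, so α^2 - α + (1 + 663)/4 = 0. Since -663 ≡ 1 (mod 4), (1 + 663)/4 = 166 ∈ Z. The polynomial x^2 - x + 166 has discriminant 1 - 4·(166) = -663, which is not a perfect square in Q (d = -663 is squarefree and ≠ 1), so x^2 - x + 166 is irreducible over Q. It is the minimal polynomial of α.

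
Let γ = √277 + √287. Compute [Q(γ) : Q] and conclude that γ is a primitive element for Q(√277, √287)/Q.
[Q(γ) : Q] = 4 (equivalently, Q(γ) = Q(√277, √287))

Obviously Q(γ) ⊆ Q(√277, √287), and [Q(√277, √287):Q] = 4 (since 277, 287 are distinct squarefree integers > 1 with 79499 not a perfect square). To show equality we compute the minimal polynomial of γ. From γ = √277 + √287: γ^2 = 277 + 2√(79499) + 287 = 564 + 2√(79499), so γ^2 - 564 = 2√(79499); squaring, (γ^2 - 564)^2 = 4·79499, i.e. γ^4 - 1128γ^2 + 318096 - 317996 = 0, i.e. γ^4 - 1128γ^2 + 100 = 0. So γ is a root of x^4 - 1128x^2 + 100. This polynomial is irreducible over Q: it has no rational root (each ±√277 ± √287 is irrational), and any factorization into two quadratics over Q would force √(79499) ∈ Q (pairing opposite roots) or √277, √287 ∈ Q (other pairings), all impossible. Hence [Q(γ):Q] = 4 = [Q(√277, √287):Q], so Q(γ) = Q(√277, √287).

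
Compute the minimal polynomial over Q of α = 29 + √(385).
m_α(x) = x^2 - 58x + 456

From α - 29 = √(385), squaring gives (α - 29)^2 = 385, i.e. α^2 - 58α + 841 = 385, so α^2 - 58α + 456 = 0. The discriminant of x^2 - 58x + 456 is (-58)^2 - 4·(456) = 3364 - 1824 = 1540, and 4·(385) is not a perfect square in Q since 385 is squarefree and ≠ 1. Hence x^2 - 58x + 456 is irreducible over Q and is the minimal polynomial of α.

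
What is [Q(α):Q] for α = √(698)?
[Q(α):Q] = 2

[Q(α):Q] equals the degree of the minimal polynomial of α. Here α^2 = 698 and x^2 - 698 is irreducible (d = 698 is squarefree, ≠ 1, hence not a square), so deg(m_α) = 2. Thus [Q(α):Q] = 2.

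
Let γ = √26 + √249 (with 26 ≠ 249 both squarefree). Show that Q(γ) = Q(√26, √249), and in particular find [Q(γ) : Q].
[Q(γ) : Q] = 4 (equivalently, Q(γ) = Q(√26, √249))

Obviously Q(γ) ⊆ Q(√26, √249), and [Q(√26, √249):Q] = 4 (since 26, 249 are distinct squarefree integers > 1 with 6474 not a perfect square). To show equality we compute the minimal polynomial of γ. From γ = √26 + √249: γ^2 = 26 + 2√(6474) + 249 = 275 + 2√(6474), so γ^2 - 275 = 2√(6474); squaring, (γ^2 - 275)^2 = 4·6474, i.e. γ^4 - 550γ^2 + 75625 - 25896 = 0, i.e. γ^4 - 550γ^2 + 49729 = 0. So γ is a root of x^4 - 550x^2 + 49729. This polynomial is irreducible over Q: it has no rational root (each ±√26 ± √249 is irrational), and any factorization into two quadratics over Q would force √(6474) ∈ Q (pairing opposite roots) or √26, √249 ∈ Q (other pairings), all impossible. Hence [Q(γ):Q] = 4 = [Q(√26, √249):Q], so Q(γ) = Q(√26, √249).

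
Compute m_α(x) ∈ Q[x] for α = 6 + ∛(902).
m_α(x) = x^3 - 18x^2 + 108x - 1118

Set β = α - 6 = ∛(902), so β^3 = 902. Then (α - 6)^3 - 902 = 0, i.e. α is a root of g(x) = (x - 6)^3 - 902 = x^3 - 18x^2 + 108x - 1118. Since g(x) = h(x - 6) where h(x) = x^3 - 902, and h is irreducible over Q (because 902 is not a perfect cube, so h has no rational root, and a monic cubic with no rational root is irreducible), g is also irreducible (irreducibility is preserved under the substitution x → x - 6). Hence m_α(x) = x^3 - 18x^2 + 108x - 1118.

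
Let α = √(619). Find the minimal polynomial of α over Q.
m_α(x) = x^2 - 619

α satisfies α^2 - 619 = 0, so x^2 - 619 annihilates α. Since d = 619 is squarefree and ≠ 1, it is not a perfect square in Q, so x^2 - 619 has no rational root and is therefore irreducible over Q (a degree-2 polynomial over a field is irreducible iff it has no root). Hence m_α(x) = x^2 - 619.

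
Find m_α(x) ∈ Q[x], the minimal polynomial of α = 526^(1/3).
m_α(x) = x^3 - 526

α satisfies α^3 = 526, so x^3 - 526 annihilates α. By the rational root test, a rational root p/q (in lowest terms) of x^3 - 526 would satisfy p^3 = 526 q^3, forcing q = 1 and p^3 = 526; but 526 is not a perfect cube, contradiction. A monic cubic over Q with no rational root is irreducible (any nontrivial factorization would include a linear factor). Hence x^3 - 526 is the minimal polynomial of α, and in particular [Q(α):Q] = 3.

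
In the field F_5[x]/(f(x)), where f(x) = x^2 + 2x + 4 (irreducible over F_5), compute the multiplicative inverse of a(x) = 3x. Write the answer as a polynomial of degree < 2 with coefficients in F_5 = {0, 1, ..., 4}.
a(x)^(-1) ≡ 2x + 4 (mod f(x))

Since f is irreducible over F_5, F_5[x]/(f) is a field and a(x) ≠ 0 has an inverse. Apply the extended Euclidean algorithm to f(x) and a(x) in F_5[x]: f(x) = (2x + 4)·a(x) + (4). The last nonzero remainder is the constant 4 = gcd(f, a) in F_5. Back-substituting through the division chain expresses 4 = s(x)·a(x) + t(x)·f(x) with s(x) ≡ 3x + 1 (mod f), so (3x + 1)·a(x) ≡ 4 (mod f). Multiplying by 4^(-1) ≡ 4 in F_5 gives a(x)^(-1) ≡ 4·(3x + 1) ≡ 2x + 4 (mod f). Check: (3x)·(2x + 4) = x^2 + 2x ≡ 1 (mod x^2 + 2x + 4).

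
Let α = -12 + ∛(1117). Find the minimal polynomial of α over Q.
m_α(x) = x^3 + 36x^2 + 432x + 611

Set β = α + 12 = ∛(1117), so β^3 = 1117. Then (α + 12)^3 - 1117 = 0, i.e. α is a root of g(x) = (x + 12)^3 - 1117 = x^3 + 36x^2 + 432x + 611. Since g(x) = h(x + 12) where h(x) = x^3 - 1117, and h is irreducible over Q (because 1117 is not a perfect cube, so h has no rational root, and a monic cubic with no rational root is irreducible), g is also irreducible (irreducibility is preserved under the substitution x → x + 12). Hence m_α(x) = x^3 + 36x^2 + 432x + 611.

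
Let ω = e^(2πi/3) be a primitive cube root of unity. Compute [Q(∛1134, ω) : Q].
[Q(∛1134, ω) : Q] = 6

[Q(∛1134):Q] = 3 (min poly x^3 - 1134, irreducible since 1134 is not a perfect cube). [Q(ω):Q] = 2 (min poly x^2 + x + 1). Since Q(∛1134) ⊂ R and ω ∉ R, we have ω ∉ Q(∛1134), so x^2 + x + 1 remains irreducible over Q(∛1134) and [Q(∛1134, ω) : Q(∛1134)] = 2. By the tower law, [Q(∛1134, ω) : Q] = 3 · 2 = 6. (In fact Q(∛1134, ω) is the splitting field of x^3 - 1134 over Q.)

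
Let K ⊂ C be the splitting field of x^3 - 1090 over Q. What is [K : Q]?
[K : Q] = 6

The roots of x^3 - 1090 are ∛1090, ω∛1090, ω^2∛1090 where ω = e^(2πi/3) is a primitive cube root of unity, so K = Q(∛1090, ω). Now [Q(∛1090):Q] = 3 (since 1090 is not a perfect cube, x^3 - 1090 is irreducible) and [Q(ω):Q] = 2. Both 2 and 3 divide [K:Q], and [K:Q] ≤ 3·2 = 6, so [K:Q] = 6. (Equivalently: Q(∛1090) ⊂ R but ω ∉ R, so [K : Q(∛1090)] = 2.)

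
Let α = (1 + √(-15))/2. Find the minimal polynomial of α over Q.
m_α(x) = x^2 - x + 4

From 2α - 1 = √(-15), squaring gives (2α - 1)^2 = -15, i.e. 4α^2 - 4α + 1 = -15, so α^2 - α + (1 + 15)/4 = 0. Since -15 ≡ 1 (mod 4), (1 + 15)/4 = 4 ∈ Z. The polynomial x^2 - x + 4 has discriminant 1 - 4·(4) = -15, which is not a perfect square in Q (d = -15 is squarefree and ≠ 1), so x^2 - x + 4 is irreducible over Q. It is the minimal polynomial of α.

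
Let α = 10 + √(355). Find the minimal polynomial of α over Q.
m_α(x) = x^2 - 20x - 255

From α - 10 = √(355), squaring gives (α - 10)^2 = 355, i.e. α^2 - 20α + 100 = 355, so α^2 - 20α - 255 = 0. The discriminant of x^2 - 20x - 255 is (-20)^2 - 4·(-255) = 400 + 1020 = 1420, and 4·(355) is not a perfect square in Q since 355 is squarefree and ≠ 1. Hence x^2 - 20x - 255 is irreducible over Q and is the minimal polynomial of α.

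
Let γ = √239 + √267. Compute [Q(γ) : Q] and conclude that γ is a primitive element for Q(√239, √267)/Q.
[Q(γ) : Q] = 4 (equivalently, Q(γ) = Q(√239, √267))

Obviously Q(γ) ⊆ Q(√239, √267), and [Q(√239, √267):Q] = 4 (since 239, 267 are distinct squarefree integers > 1 with 63813 not a perfect square). To show equality we compute the minimal polynomial of γ. From γ = √239 + √267: γ^2 = 239 + 2√(63813) + 267 = 506 + 2√(63813), so γ^2 - 506 = 2√(63813); squaring, (γ^2 - 506)^2 = 4·63813, i.e. γ^4 - 1012γ^2 + 256036 - 255252 = 0, i.e. γ^4 - 1012γ^2 + 784 = 0. So γ is a root of x^4 - 1012x^2 + 784. This polynomial is irreducible over Q: it has no rational root (each ±√239 ± √267 is irrational), and any factorization into two quadratics over Q would force √(63813) ∈ Q (pairing opposite roots) or √239, √267 ∈ Q (other pairings), all impossible. Hence [Q(γ):Q] = 4 = [Q(√239, √267):Q], so Q(γ) = Q(√239, √267).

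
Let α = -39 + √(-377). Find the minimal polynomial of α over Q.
m_α(x) = x^2 + 78x + 1898

From α + 39 = √(-377), squaring gives (α + 39)^2 = -377, i.e. α^2 + 78α + 1521 = -377, so α^2 + 78α + 1898 = 0. The discriminant of x^2 + 78x + 1898 is (78)^2 - 4·(1898) = 6084 - 7592 = -1508, and 4·(-377) is not a perfect square in Q since -377 is squarefree and ≠ 1. Hence x^2 + 78x + 1898 is irreducible over Q and is the minimal polynomial of α.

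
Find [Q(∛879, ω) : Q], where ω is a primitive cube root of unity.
[Q(∛879, ω) : Q] = 6

[Q(∛879):Q] = 3 (min poly x^3 - 879, irreducible since 879 is not a perfect cube). [Q(ω):Q] = 2 (min poly x^2 + x + 1). Since Q(∛879) ⊂ R and ω ∉ R, we have ω ∉ Q(∛879), so x^2 + x + 1 remains irreducible over Q(∛879) and [Q(∛879, ω) : Q(∛879)] = 2. By the tower law, [Q(∛879, ω) : Q] = 3 · 2 = 6. (In fact Q(∛879, ω) is the splitting field of x^3 - 879 over Q.)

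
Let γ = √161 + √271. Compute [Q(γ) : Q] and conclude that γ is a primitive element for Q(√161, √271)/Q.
[Q(γ) : Q] = 4 (equivalently, Q(γ) = Q(√161, √271))

Obviously Q(γ) ⊆ Q(√161, √271), and [Q(√161, √271):Q] = 4 (since 161, 271 are distinct squarefree integers > 1 with 43631 not a perfect square). To show equality we compute the minimal polynomial of γ. From γ = √161 + √271: γ^2 = 161 + 2√(43631) + 271 = 432 + 2√(43631), so γ^2 - 432 = 2√(43631); squaring, (γ^2 - 432)^2 = 4·43631, i.e. γ^4 - 864γ^2 + 186624 - 174524 = 0, i.e. γ^4 - 864γ^2 + 12100 = 0. So γ is a root of x^4 - 864x^2 + 12100. This polynomial is irreducible over Q: it has no rational root (each ±√161 ± √271 is irrational), and any factorization into two quadratics over Q would force √(43631) ∈ Q (pairing opposite roots) or √161, √271 ∈ Q (other pairings), all impossible. Hence [Q(γ):Q] = 4 = [Q(√161, √271):Q], so Q(γ) = Q(√161, √271).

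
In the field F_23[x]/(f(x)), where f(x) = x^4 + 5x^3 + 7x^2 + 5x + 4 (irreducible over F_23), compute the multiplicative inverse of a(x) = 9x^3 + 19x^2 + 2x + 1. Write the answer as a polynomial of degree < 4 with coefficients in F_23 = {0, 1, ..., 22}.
a(x)^(-1) ≡ x^3 + 22x^2 + 2x + 16 (mod f(x))

Since f is irreducible over F_23, F_23[x]/(f) is a field and a(x) ≠ 0 has an inverse. Apply the extended Euclidean algorithm to f(x) and a(x) in F_23[x]: f(x) = (18x + 6)·a(x) + (18x^2 + 21x + 21);  a(x) = (12x + 19)·(18x^2 + 21x + 21) + (18x + 16);  (18x^2 + 21x + 21) = (x + 22)·(18x + 16) + (14). The last nonzero remainder is the constant 14 = gcd(f, a) in F_23. Back-substituting through the division chain expresses 14 = s(x)·a(x) + t(x)·f(x) with s(x) ≡ 14x^3 + 9x^2 + 5x + 17 (mod f), so (14x^3 + 9x^2 + 5x + 17)·a(x) ≡ 14 (mod f). Multiplying by 14^(-1) ≡ 5 in F_23 gives a(x)^(-1) ≡ 5·(14x^3 + 9x^2 + 5x + 17) ≡ x^3 + 22x^2 + 2x + 16 (mod f). Check: (9x^3 + 19x^2 + 2x + 1)·(x^3 + 22x^2 + 2x + 16) = 9x^6 + 10x^5 + x^4 + 20x^3 + 8x^2 + 11x + 16 ≡ 1 (mod x^4 + 5x^3 + 7x^2 + 5x + 4).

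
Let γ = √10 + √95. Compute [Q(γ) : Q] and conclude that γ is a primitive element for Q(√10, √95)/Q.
[Q(γ) : Q] = 4 (equivalently, Q(γ) = Q(√10, √95))

Obviously Q(γ) ⊆ Q(√10, √95), and [Q(√10, √95):Q] = 4 (since 10, 95 are distinct squarefree integers > 1 with 950 not a perfect square). To show equality we compute the minimal polynomial of γ. From γ = √10 + √95: γ^2 = 10 + 2√(950) + 95 = 105 + 2√(950), so γ^2 - 105 = 2√(950); squaring, (γ^2 - 105)^2 = 4·950, i.e. γ^4 - 210γ^2 + 11025 - 3800 = 0, i.e. γ^4 - 210γ^2 + 7225 = 0. So γ is a root of x^4 - 210x^2 + 7225. This polynomial is irreducible over Q: it has no rational root (each ±√10 ± √95 is irrational), and any factorization into two quadratics over Q would force √(950) ∈ Q (pairing opposite roots) or √10, √95 ∈ Q (other pairings), all impossible. Hence [Q(γ):Q] = 4 = [Q(√10, √95):Q], so Q(γ) = Q(√10, √95).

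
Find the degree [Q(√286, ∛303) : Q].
[Q(√286, ∛303) : Q] = 6

Let L = Q(√286, ∛303). Since Q(√286) ⊂ L and [Q(√286):Q] = 2, the tower law gives 2 | [L:Q]. Likewise Q(∛303) ⊂ L with [Q(∛303):Q] = 3 (because 303 is not a perfect cube), so 3 | [L:Q]. As gcd(2,3) = 1, [L:Q] is divisible by 6. Conversely L is generated over Q by √286 and ∛303, so [L:Q] ≤ 2·3 = 6. Therefore [Q(√286, ∛303) : Q] = 6.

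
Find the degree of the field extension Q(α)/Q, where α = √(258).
[Q(α):Q] = 2

[Q(α):Q] equals the degree of the minimal polynomial of α. Here α^2 = 258 and x^2 - 258 is irreducible (d = 258 is squarefree, ≠ 1, hence not a square), so deg(m_α) = 2. Thus [Q(α):Q] = 2.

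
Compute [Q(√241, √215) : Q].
[Q(√241, √215) : Q] = 4

[Q(√241):Q] = 2 (min poly x^2 - 241, irreducible since 241 is squarefree > 1). For the top step, suppose √215 ∈ Q(√241), say √215 = c + d√241 with c, d ∈ Q. Squaring: 215 = c^2 + 241d^2 + 2cd√241. Since √241 ∉ Q this forces 2cd = 0. If d = 0 then √215 = c ∈ Q, contradicting 215 squarefree > 1. If c = 0 then 215 = 241d^2, so 241·215 = (241d)^2 is a perfect square in Q — but 241·215 = 51815 is not a perfect square (since 241 and 215 are distinct squarefree integers). Contradiction. Hence √215 ∉ Q(√241), so x^2 - 215 stays irreducible over Q(√241) and [Q(√241, √215) : Q(√241)] = 2. By the tower law, [Q(√241, √215) : Q] = 2 · 2 = 4.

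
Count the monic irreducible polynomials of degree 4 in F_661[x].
There are 47724880830 monic irreducible polynomials of degree 4 over F_661

Each element of F_{661^4} that lies in no proper subfield is a root of exactly one monic irreducible of degree 4 over F_661, and each such polynomial has 4 distinct roots in F_{661^4}. By Möbius inversion the count is N_661(4) = (1/4) Σ_{d|4} μ(4/d) · 661^d = (1/4)(μ(4)·661^1 + μ(2)·661^2 + μ(1)·661^4) = 190899523320/4 = 47724880830.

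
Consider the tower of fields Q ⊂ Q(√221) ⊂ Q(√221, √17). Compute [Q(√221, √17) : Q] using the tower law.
[Q(√221, √17) : Q] = 4

[Q(√221):Q] = 2 (min poly x^2 - 221, irreducible since 221 is squarefree > 1). For the top step, suppose √17 ∈ Q(√221), say √17 = c + d√221 with c, d ∈ Q. Squaring: 17 = c^2 + 221d^2 + 2cd√221. Since √221 ∉ Q this forces 2cd = 0. If d = 0 then √17 = c ∈ Q, contradicting 17 squarefree > 1. If c = 0 then 17 = 221d^2, so 221·17 = (221d)^2 is a perfect square in Q — but 221·17 = 3757 is not a perfect square (since 221 and 17 are distinct squarefree integers). Contradiction. Hence √17 ∉ Q(√221), so x^2 - 17 stays irreducible over Q(√221) and [Q(√221, √17) : Q(√221)] = 2. By the tower law, [Q(√221, √17) : Q] = 2 · 2 = 4.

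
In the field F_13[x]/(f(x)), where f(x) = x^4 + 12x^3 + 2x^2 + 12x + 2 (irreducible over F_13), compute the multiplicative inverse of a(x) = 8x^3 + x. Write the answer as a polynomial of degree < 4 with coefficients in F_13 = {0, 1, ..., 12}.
a(x)^(-1) ≡ 12x^3 + 5x^2 + 3x + 6 (mod f(x))

Since f is irreducible over F_13, F_13[x]/(f) is a field and a(x) ≠ 0 has an inverse. Apply the extended Euclidean algorithm to f(x) and a(x) in F_13[x]: f(x) = (5x + 8)·a(x) + (10x^2 + 4x + 2);  a(x) = (6x + 8)·(10x^2 + 4x + 2) + (9x + 10);  (10x^2 + 4x + 2) = (4x + 9)·(9x + 10) + (3). The last nonzero remainder is the constant 3 = gcd(f, a) in F_13. Back-substituting through the division chain expresses 3 = s(x)·a(x) + t(x)·f(x) with s(x) ≡ 10x^3 + 2x^2 + 9x + 5 (mod f), so (10x^3 + 2x^2 + 9x + 5)·a(x) ≡ 3 (mod f). Multiplying by 3^(-1) ≡ 9 in F_13 gives a(x)^(-1) ≡ 9·(10x^3 + 2x^2 + 9x + 5) ≡ 12x^3 + 5x^2 + 3x + 6 (mod f). Check: (8x^3 + x)·(12x^3 + 5x^2 + 3x + 6) = 5x^6 + x^5 + 10x^4 + x^3 + 3x^2 + 6x ≡ 1 (mod x^4 + 12x^3 + 2x^2 + 12x + 2).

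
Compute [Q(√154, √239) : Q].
[Q(√154, √239) : Q] = 4

[Q(√154):Q] = 2 (min poly x^2 - 154, irreducible since 154 is squarefree > 1). For the top step, suppose √239 ∈ Q(√154), say √239 = c + d√154 with c, d ∈ Q. Squaring: 239 = c^2 + 154d^2 + 2cd√154. Since √154 ∉ Q this forces 2cd = 0. If d = 0 then √239 = c ∈ Q, contradicting 239 squarefree > 1. If c = 0 then 239 = 154d^2, so 154·239 = (154d)^2 is a perfect square in Q — but 154·239 = 36806 is not a perfect square (since 154 and 239 are distinct squarefree integers). Contradiction. Hence √239 ∉ Q(√154), so x^2 - 239 stays irreducible over Q(√154) and [Q(√154, √239) : Q(√154)] = 2. By the tower law, [Q(√154, √239) : Q] = 2 · 2 = 4.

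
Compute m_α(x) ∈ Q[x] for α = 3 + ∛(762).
m_α(x) = x^3 - 9x^2 + 27x - 789

Set β = α - 3 = ∛(762), so β^3 = 762. Then (α - 3)^3 - 762 = 0, i.e. α is a root of g(x) = (x - 3)^3 - 762 = x^3 - 9x^2 + 27x - 789. Since g(x) = h(x - 3) where h(x) = x^3 - 762, and h is irreducible over Q (because 762 is not a perfect cube, so h has no rational root, and a monic cubic with no rational root is irreducible), g is also irreducible (irreducibility is preserved under the substitution x → x - 3). Hence m_α(x) = x^3 - 9x^2 + 27x - 789.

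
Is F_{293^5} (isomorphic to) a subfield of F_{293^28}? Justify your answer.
No: F_{293^5} is not a subfield of F_{293^28}

F_{p^m} embeds in F_{p^n} iff m | n. Here 5 ∤ 28 (since 28 = 5·5 + 3 with remainder 3 ≠ 0), so F_{293^5} is not a subfield of F_{293^28}. Equivalently: if it were, the tower law would give 5 = [F_{293^5}:F_293] dividing [F_{293^28}:F_293] = 28, contradiction.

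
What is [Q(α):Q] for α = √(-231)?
[Q(α):Q] = 2

[Q(α):Q] equals the degree of the minimal polynomial of α. Here α^2 = -231 and x^2 + 231 is irreducible (d = -231 is squarefree, ≠ 1, hence not a square), so deg(m_α) = 2. Thus [Q(α):Q] = 2.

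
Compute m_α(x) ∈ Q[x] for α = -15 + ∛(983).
m_α(x) = x^3 + 45x^2 + 675x + 2392

Set β = α + 15 = ∛(983), so β^3 = 983. Then (α + 15)^3 - 983 = 0, i.e. α is a root of g(x) = (x + 15)^3 - 983 = x^3 + 45x^2 + 675x + 2392. Since g(x) = h(x + 15) where h(x) = x^3 - 983, and h is irreducible over Q (because 983 is not a perfect cube, so h has no rational root, and a monic cubic with no rational root is irreducible), g is also irreducible (irreducibility is preserved under the substitution x → x + 15). Hence m_α(x) = x^3 + 45x^2 + 675x + 2392.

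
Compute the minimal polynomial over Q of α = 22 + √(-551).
m_α(x) = x^2 - 44x + 1035

From α - 22 = √(-551), squaring gives (α - 22)^2 = -551, i.e. α^2 - 44α + 484 = -551, so α^2 - 44α + 1035 = 0. The discriminant of x^2 - 44x + 1035 is (-44)^2 - 4·(1035) = 1936 - 4140 = -2204, and 4·(-551) is not a perfect square in Q since -551 is squarefree and ≠ 1. Hence x^2 - 44x + 1035 is irreducible over Q and is the minimal polynomial of α.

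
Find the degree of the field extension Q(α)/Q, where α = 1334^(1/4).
[Q(α):Q] = 4

α is a root of x^4 - 1334. By Eisenstein's criterion at the prime p = 2 (which divides the constant term 1334 but p^2 = 4 does not, since 1334 is squarefree), x^4 - 1334 is irreducible over Q. Hence [Q(α):Q] = 4.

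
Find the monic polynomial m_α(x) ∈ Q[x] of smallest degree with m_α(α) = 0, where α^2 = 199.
m_α(x) = x^2 - 199

α satisfies α^2 - 199 = 0, so x^2 - 199 annihilates α. Since d = 199 is squarefree and ≠ 1, it is not a perfect square in Q, so x^2 - 199 has no rational root and is therefore irreducible over Q (a degree-2 polynomial over a field is irreducible iff it has no root). Hence m_α(x) = x^2 - 199.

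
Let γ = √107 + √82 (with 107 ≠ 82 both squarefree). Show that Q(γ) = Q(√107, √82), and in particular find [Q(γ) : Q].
[Q(γ) : Q] = 4 (equivalently, Q(γ) = Q(√107, √82))

Obviously Q(γ) ⊆ Q(√107, √82), and [Q(√107, √82):Q] = 4 (since 107, 82 are distinct squarefree integers > 1 with 8774 not a perfect square). To show equality we compute the minimal polynomial of γ. From γ = √107 + √82: γ^2 = 107 + 2√(8774) + 82 = 189 + 2√(8774), so γ^2 - 189 = 2√(8774); squaring, (γ^2 - 189)^2 = 4·8774, i.e. γ^4 - 378γ^2 + 35721 - 35096 = 0, i.e. γ^4 - 378γ^2 + 625 = 0. So γ is a root of x^4 - 378x^2 + 625. This polynomial is irreducible over Q: it has no rational root (each ±√107 ± √82 is irrational), and any factorization into two quadratics over Q would force √(8774) ∈ Q (pairing opposite roots) or √107, √82 ∈ Q (other pairings), all impossible. Hence [Q(γ):Q] = 4 = [Q(√107, √82):Q], so Q(γ) = Q(√107, √82).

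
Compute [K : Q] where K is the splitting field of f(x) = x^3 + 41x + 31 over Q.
[K : Q] = 6

By the rational root test, any rational root of the monic integer polynomial f(x) = x^3 + 41x + 31 must be an integer dividing the constant term 31, i.e. one of ±{1, 31}. Evaluating: f(1) = 73, f(-1) = -11, f(31) = 31093, f(-31) = -31031; none is 0, so f has no rational root and is therefore irreducible over Q (a cubic with no linear factor over a field is irreducible). For an irreducible cubic, the Galois group is A_3 or S_3 according as the discriminant disc(f) = -4a^3 - 27b^2 = -4·(41)^3 - 27·(31)^2 = -301631 is or is not a square in Q. Here disc(f) = -301631 is not a perfect square in Q, so the Galois group of f over Q is not contained in A_3 and must be all of S_3. The splitting field has degree |S_3| = 6 over Q, so [K : Q] = 6.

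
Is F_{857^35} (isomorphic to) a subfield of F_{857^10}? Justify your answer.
No: F_{857^35} is not a subfield of F_{857^10}

F_{p^m} embeds in F_{p^n} iff m | n. Here 35 ∤ 10 (since 10 = 0·35 + 10 with remainder 10 ≠ 0), so F_{857^35} is not a subfield of F_{857^10}. Equivalently: if it were, the tower law would give 35 = [F_{857^35}:F_857] dividing [F_{857^10}:F_857] = 10, contradiction.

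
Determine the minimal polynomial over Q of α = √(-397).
m_α(x) = x^2 + 397

α satisfies α^2 + 397 = 0, so x^2 + 397 annihilates α. Since d = -397 is squarefree and ≠ 1, it is not a perfect square in Q, so x^2 + 397 has no rational root and is therefore irreducible over Q (a degree-2 polynomial over a field is irreducible iff it has no root). Hence m_α(x) = x^2 + 397.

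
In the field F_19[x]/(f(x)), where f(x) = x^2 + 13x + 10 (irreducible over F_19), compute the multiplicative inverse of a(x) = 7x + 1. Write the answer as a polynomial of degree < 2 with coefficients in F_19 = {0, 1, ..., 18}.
a(x)^(-1) ≡ 12x + 5 (mod f(x))

Since f is irreducible over F_19, F_19[x]/(f) is a field and a(x) ≠ 0 has an inverse. Apply the extended Euclidean algorithm to f(x) and a(x) in F_19[x]: f(x) = (11x + 3)·a(x) + (7). The last nonzero remainder is the constant 7 = gcd(f, a) in F_19. Back-substituting through the division chain expresses 7 = s(x)·a(x) + t(x)·f(x) with s(x) ≡ 8x + 16 (mod f), so (8x + 16)·a(x) ≡ 7 (mod f). Multiplying by 7^(-1) ≡ 11 in F_19 gives a(x)^(-1) ≡ 11·(8x + 16) ≡ 12x + 5 (mod f). Check: (7x + 1)·(12x + 5) = 8x^2 + 9x + 5 ≡ 1 (mod x^2 + 13x + 10).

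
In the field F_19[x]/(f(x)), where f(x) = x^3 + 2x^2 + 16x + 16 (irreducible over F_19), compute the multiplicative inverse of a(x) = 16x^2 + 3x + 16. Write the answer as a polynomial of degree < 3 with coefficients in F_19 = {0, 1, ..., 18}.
a(x)^(-1) ≡ 14x^2 + x + 15 (mod f(x))

Since f is irreducible over F_19, F_19[x]/(f) is a field and a(x) ≠ 0 has an inverse. Apply the extended Euclidean algorithm to f(x) and a(x) in F_19[x]: f(x) = (6x + 18)·a(x) + (18x + 13);  a(x) = (3x + 17)·(18x + 13) + (4). The last nonzero remainder is the constant 4 = gcd(f, a) in F_19. Back-substituting through the division chain expresses 4 = s(x)·a(x) + t(x)·f(x) with s(x) ≡ 18x^2 + 4x + 3 (mod f), so (18x^2 + 4x + 3)·a(x) ≡ 4 (mod f). Multiplying by 4^(-1) ≡ 5 in F_19 gives a(x)^(-1) ≡ 5·(18x^2 + 4x + 3) ≡ 14x^2 + x + 15 (mod f). Check: (16x^2 + 3x + 16)·(14x^2 + x + 15) = 15x^4 + x^3 + 11x^2 + 4x + 12 ≡ 1 (mod x^3 + 2x^2 + 16x + 16).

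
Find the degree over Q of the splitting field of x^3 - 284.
[K : Q] = 6

The roots of x^3 - 284 are ∛284, ω∛284, ω^2∛284 where ω = e^(2πi/3) is a primitive cube root of unity, so K = Q(∛284, ω). Now [Q(∛284):Q] = 3 (since 284 is not a perfect cube, x^3 - 284 is irreducible) and [Q(ω):Q] = 2. Both 2 and 3 divide [K:Q], and [K:Q] ≤ 3·2 = 6, so [K:Q] = 6. (Equivalently: Q(∛284) ⊂ R but ω ∉ R, so [K : Q(∛284)] = 2.)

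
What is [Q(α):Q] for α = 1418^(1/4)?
[Q(α):Q] = 4

α is a root of x^4 - 1418. By Eisenstein's criterion at the prime p = 2 (which divides the constant term 1418 but p^2 = 4 does not, since 1418 is squarefree), x^4 - 1418 is irreducible over Q. Hence [Q(α):Q] = 4.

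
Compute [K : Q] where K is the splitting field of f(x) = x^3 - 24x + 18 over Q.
[K : Q] = 6

By the rational root test, any rational root of the monic integer polynomial f(x) = x^3 - 24x + 18 must be an integer dividing the constant term 18, i.e. one of ±{1, 2, 3, 6, 9, 18}. Evaluating: f(1) = -5, f(-1) = 41, f(2) = -22, f(-2) = 58, f(3) = -27, f(-3) = 63, f(6) = 90, f(-6) = -54, f(9) = 531, f(-9) = -495, f(18) = 5418, f(-18) = -5382; none is 0, so f has no rational root and is therefore irreducible over Q (a cubic with no linear factor over a field is irreducible). For an irreducible cubic, the Galois group is A_3 or S_3 according as the discriminant disc(f) = -4a^3 - 27b^2 = -4·(-24)^3 - 27·(18)^2 = 46548 is or is not a square in Q. Here disc(f) = 46548 is not a perfect square in Q, so the Galois group of f over Q is not contained in A_3 and must be all of S_3. The splitting field has degree |S_3| = 6 over Q, so [K : Q] = 6.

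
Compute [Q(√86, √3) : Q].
[Q(√86, √3) : Q] = 4

[Q(√86):Q] = 2 (min poly x^2 - 86, irreducible since 86 is squarefree > 1). For the top step, suppose √3 ∈ Q(√86), say √3 = c + d√86 with c, d ∈ Q. Squaring: 3 = c^2 + 86d^2 + 2cd√86. Since √86 ∉ Q this forces 2cd = 0. If d = 0 then √3 = c ∈ Q, contradicting 3 squarefree > 1. If c = 0 then 3 = 86d^2, so 86·3 = (86d)^2 is a perfect square in Q — but 86·3 = 258 is not a perfect square (since 86 and 3 are distinct squarefree integers). Contradiction. Hence √3 ∉ Q(√86), so x^2 - 3 stays irreducible over Q(√86) and [Q(√86, √3) : Q(√86)] = 2. By the tower law, [Q(√86, √3) : Q] = 2 · 2 = 4.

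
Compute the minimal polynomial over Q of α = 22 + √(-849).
m_α(x) = x^2 - 44x + 1333

From α - 22 = √(-849), squaring gives (α - 22)^2 = -849, i.e. α^2 - 44α + 484 = -849, so α^2 - 44α + 1333 = 0. The discriminant of x^2 - 44x + 1333 is (-44)^2 - 4·(1333) = 1936 - 5332 = -3396, and 4·(-849) is not a perfect square in Q since -849 is squarefree and ≠ 1. Hence x^2 - 44x + 1333 is irreducible over Q and is the minimal polynomial of α.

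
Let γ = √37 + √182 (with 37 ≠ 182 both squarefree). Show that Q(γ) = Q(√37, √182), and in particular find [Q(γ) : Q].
[Q(γ) : Q] = 4 (equivalently, Q(γ) = Q(√37, √182))

Obviously Q(γ) ⊆ Q(√37, √182), and [Q(√37, √182):Q] = 4 (since 37, 182 are distinct squarefree integers > 1 with 6734 not a perfect square). To show equality we compute the minimal polynomial of γ. From γ = √37 + √182: γ^2 = 37 + 2√(6734) + 182 = 219 + 2√(6734), so γ^2 - 219 = 2√(6734); squaring, (γ^2 - 219)^2 = 4·6734, i.e. γ^4 - 438γ^2 + 47961 - 26936 = 0, i.e. γ^4 - 438γ^2 + 21025 = 0. So γ is a root of x^4 - 438x^2 + 21025. This polynomial is irreducible over Q: it has no rational root (each ±√37 ± √182 is irrational), and any factorization into two quadratics over Q would force √(6734) ∈ Q (pairing opposite roots) or √37, √182 ∈ Q (other pairings), all impossible. Hence [Q(γ):Q] = 4 = [Q(√37, √182):Q], so Q(γ) = Q(√37, √182).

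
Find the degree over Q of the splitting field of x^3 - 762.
[K : Q] = 6

The roots of x^3 - 762 are ∛762, ω∛762, ω^2∛762 where ω = e^(2πi/3) is a primitive cube root of unity, so K = Q(∛762, ω). Now [Q(∛762):Q] = 3 (since 762 is not a perfect cube, x^3 - 762 is irreducible) and [Q(ω):Q] = 2. Both 2 and 3 divide [K:Q], and [K:Q] ≤ 3·2 = 6, so [K:Q] = 6. (Equivalently: Q(∛762) ⊂ R but ω ∉ R, so [K : Q(∛762)] = 2.)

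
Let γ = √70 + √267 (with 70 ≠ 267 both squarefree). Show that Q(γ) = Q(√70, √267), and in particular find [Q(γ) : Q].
[Q(γ) : Q] = 4 (equivalently, Q(γ) = Q(√70, √267))

Obviously Q(γ) ⊆ Q(√70, √267), and [Q(√70, √267):Q] = 4 (since 70, 267 are distinct squarefree integers > 1 with 18690 not a perfect square). To show equality we compute the minimal polynomial of γ. From γ = √70 + √267: γ^2 = 70 + 2√(18690) + 267 = 337 + 2√(18690), so γ^2 - 337 = 2√(18690); squaring, (γ^2 - 337)^2 = 4·18690, i.e. γ^4 - 674γ^2 + 113569 - 74760 = 0, i.e. γ^4 - 674γ^2 + 38809 = 0. So γ is a root of x^4 - 674x^2 + 38809. This polynomial is irreducible over Q: it has no rational root (each ±√70 ± √267 is irrational), and any factorization into two quadratics over Q would force √(18690) ∈ Q (pairing opposite roots) or √70, √267 ∈ Q (other pairings), all impossible. Hence [Q(γ):Q] = 4 = [Q(√70, √267):Q], so Q(γ) = Q(√70, √267).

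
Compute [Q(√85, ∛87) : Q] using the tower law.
[Q(√85, ∛87) : Q] = 6

Let L = Q(√85, ∛87). Since Q(√85) ⊂ L and [Q(√85):Q] = 2, the tower law gives 2 | [L:Q]. Likewise Q(∛87) ⊂ L with [Q(∛87):Q] = 3 (because 87 is not a perfect cube), so 3 | [L:Q]. As gcd(2,3) = 1, [L:Q] is divisible by 6. Conversely L is generated over Q by √85 and ∛87, so [L:Q] ≤ 2·3 = 6. Therefore [Q(√85, ∛87) : Q] = 6.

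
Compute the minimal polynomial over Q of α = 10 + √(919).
m_α(x) = x^2 - 20x - 819

From α - 10 = √(919), squaring gives (α - 10)^2 = 919, i.e. α^2 - 20α + 100 = 919, so α^2 - 20α - 819 = 0. The discriminant of x^2 - 20x - 819 is (-20)^2 - 4·(-819) = 400 + 3276 = 3676, and 4·(919) is not a perfect square in Q since 919 is squarefree and ≠ 1. Hence x^2 - 20x - 819 is irreducible over Q and is the minimal polynomial of α.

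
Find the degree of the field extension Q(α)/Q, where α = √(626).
[Q(α):Q] = 2

[Q(α):Q] equals the degree of the minimal polynomial of α. Here α^2 = 626 and x^2 - 626 is irreducible (d = 626 is squarefree, ≠ 1, hence not a square), so deg(m_α) = 2. Thus [Q(α):Q] = 2.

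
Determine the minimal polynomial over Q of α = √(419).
m_α(x) = x^2 - 419

α satisfies α^2 - 419 = 0, so x^2 - 419 annihilates α. Since d = 419 is squarefree and ≠ 1, it is not a perfect square in Q, so x^2 - 419 has no rational root and is therefore irreducible over Q (a degree-2 polynomial over a field is irreducible iff it has no root). Hence m_α(x) = x^2 - 419.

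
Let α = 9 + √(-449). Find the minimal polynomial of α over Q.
m_α(x) = x^2 - 18x + 530

From α - 9 = √(-449), squaring gives (α - 9)^2 = -449, i.e. α^2 - 18α + 81 = -449, so α^2 - 18α + 530 = 0. The discriminant of x^2 - 18x + 530 is (-18)^2 - 4·(530) = 324 - 2120 = -1796, and 4·(-449) is not a perfect square in Q since -449 is squarefree and ≠ 1. Hence x^2 - 18x + 530 is irreducible over Q and is the minimal polynomial of α.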